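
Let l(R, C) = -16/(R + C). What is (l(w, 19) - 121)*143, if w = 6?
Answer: -434863/25 ≈ -17395.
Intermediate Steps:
l(R, C) = -16/(C + R)
(l(w, 19) - 121)*143 = (-16/(19 + 6) - 121)*143 = (-16/25 - 121)*143 = -3041/25*143 = -434863/25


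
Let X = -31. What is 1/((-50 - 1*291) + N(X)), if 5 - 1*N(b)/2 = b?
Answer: -1/269 ≈ -0.0037175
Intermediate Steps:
N(b) = 10 - 2*b
1/((-50 - 1*291) + N(X)) = 1/((-50 - 1*291) + (10 - 2*(-31))) = 1/((-50 - 291) + (10 + 62)) = 1/(-341 + 72) = 1/(-269) = -1/269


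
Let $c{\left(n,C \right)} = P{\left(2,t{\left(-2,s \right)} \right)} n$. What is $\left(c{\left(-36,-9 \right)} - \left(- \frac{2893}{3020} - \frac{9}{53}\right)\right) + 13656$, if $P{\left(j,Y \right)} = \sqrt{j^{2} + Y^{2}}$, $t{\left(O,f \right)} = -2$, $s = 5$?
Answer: $\frac{2185959869}{160060} - 72 \sqrt{2} \approx 13555.0$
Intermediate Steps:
$P{\left(j,Y \right)} = \sqrt{Y^{2} + j^{2}}$
$c{\left(n,C \right)} = 2 n \sqrt{2}$ ($c{\left(n,C \right)} = \sqrt{\left(-2\right)^{2} + 2^{2}} n = \sqrt{4 + 4} n = \sqrt{8} n = 2 \sqrt{2} n = 2 n \sqrt{2}$)
$\left(c{\left(-36,-9 \right)} - \left(- \frac{2893}{3020} - \frac{9}{53}\right)\right) + 13656 = \left(2 \left(-36\right) \sqrt{2} - \left(- \frac{2893}{3020} - \frac{9}{53}\right)\right) + 13656 = \left(- 72 \sqrt{2} - - \frac{180509}{160060}\right) + 13656 = \left(- 72 \sqrt{2} + \left(\frac{9}{53} + \frac{2893}{3020}\right)\right) + 13656 = \left(- 72 \sqrt{2} + \frac{180509}{160060}\right) + 13656 = \left(\frac{180509}{160060} - 72 \sqrt{2}\right) + 13656 = \frac{2185959869}{160060} - 72 \sqrt{2}$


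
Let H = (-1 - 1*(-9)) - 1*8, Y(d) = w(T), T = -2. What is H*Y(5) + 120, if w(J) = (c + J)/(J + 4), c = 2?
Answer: 120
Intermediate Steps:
w(J) = (2 + J)/(4 + J) (w(J) = (2 + J)/(J + 4) = (2 + J)/(4 + J))
Y(d) = 0 (Y(d) = (2 - 2)/(4 - 2) = 0/2 = (½)*0 = 0)
H = 0 (H = (-1 + 9) - 8 = 8 - 8 = 0)
H*Y(5) + 120 = 0*0 + 120 = 0 + 120 = 120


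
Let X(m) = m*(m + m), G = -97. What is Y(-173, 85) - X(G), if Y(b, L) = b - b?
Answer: -18818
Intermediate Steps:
Y(b, L) = 0
X(m) = 2*m**2 (X(m) = m*(2*m) = 2*m**2)
Y(-173, 85) - X(G) = 0 - 2*(-97)**2 = 0 - 2*9409 = 0 - 1*18818 = 0 - 18818 = -18818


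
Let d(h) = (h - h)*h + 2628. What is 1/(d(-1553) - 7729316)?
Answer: -1/7726688 ≈ -1.2942e-7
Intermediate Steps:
d(h) = 2628 (d(h) = 0*h + 2628 = 0 + 2628 = 2628)
1/(d(-1553) - 7729316) = 1/(2628 - 7729316) = 1/(-7726688) = -1/7726688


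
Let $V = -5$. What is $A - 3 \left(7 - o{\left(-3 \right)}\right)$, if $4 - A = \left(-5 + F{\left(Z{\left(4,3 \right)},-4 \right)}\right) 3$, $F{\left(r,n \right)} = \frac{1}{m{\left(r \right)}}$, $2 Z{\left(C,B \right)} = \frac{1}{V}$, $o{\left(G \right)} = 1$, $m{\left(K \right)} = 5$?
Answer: $\frac{2}{5} \approx 0.4$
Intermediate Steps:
$Z{\left(C,B \right)} = - \frac{1}{10}$ ($Z{\left(C,B \right)} = \frac{1}{2 \left(-5\right)} = \frac{1}{2} \left(- \frac{1}{5}\right) = - \frac{1}{10}$)
$F{\left(r,n \right)} = \frac{1}{5}$
$A = \frac{92}{5}$ ($A = 4 - \left(-5 + \frac{1}{5}\right) 3 = 4 - \left(- \frac{24}{5}\right) 3 = 4 - - \frac{72}{5} = 4 + \frac{72}{5} = \frac{92}{5} \approx 18.4$)
$A - 3 \left(7 - o{\left(-3 \right)}\right) = \frac{92}{5} - 3 \left(7 - 1\right) = \frac{92}{5} - 18 = \frac{2}{5}$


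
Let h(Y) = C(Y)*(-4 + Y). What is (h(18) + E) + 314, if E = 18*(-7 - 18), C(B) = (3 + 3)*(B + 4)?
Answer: 1712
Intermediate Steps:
C(B) = 24 + 6*B (C(B) = 6*(4 + B) = 24 + 6*B)
h(Y) = (-4 + Y)*(24 + 6*Y) (h(Y) = (24 + 6*Y)*(-4 + Y) = (-4 + Y)*(24 + 6*Y))
E = -450 (E = 18*(-25) = -450)
(h(18) + E) + 314 = ((-96 + 6*18²) - 450) + 314 = ((-96 + 6*324) - 450) + 314 = ((-96 + 1944) - 450) + 314 = (1848 - 450) + 314 = 1398 + 314 = 1712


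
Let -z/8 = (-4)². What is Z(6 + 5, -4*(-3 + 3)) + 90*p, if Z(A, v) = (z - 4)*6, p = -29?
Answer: -3402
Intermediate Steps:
z = -128 (z = -8*(-4)² = -8*16 = -128)
Z(A, v) = -792 (Z(A, v) = (-128 - 4)*6 = -132*6 = -792)
Z(6 + 5, -4*(-3 + 3)) + 90*p = -792 + 90*(-29) = -792 - 2610 = -3402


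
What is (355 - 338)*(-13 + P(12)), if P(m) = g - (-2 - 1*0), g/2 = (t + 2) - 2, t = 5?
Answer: -17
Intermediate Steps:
g = 10 (g = 2*((5 + 2) - 2) = 2*(7 - 2) = 2*5 = 10)
P(m) = 12 (P(m) = 10 - (-2 - 1*0) = 10 - (-2 + 0) = 10 - 1*(-2) = 10 + 2 = 12)
(355 - 338)*(-13 + P(12)) = (355 - 338)*(-13 + 12) = 17*(-1) = -17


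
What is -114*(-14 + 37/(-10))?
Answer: 10089/5 ≈ 2017.8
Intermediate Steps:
-114*(-14 + 37/(-10)) = -114*(-14 + 37*(-⅒)) = -114*(-14 - 37/10) = -114*(-177/10) = 10089/5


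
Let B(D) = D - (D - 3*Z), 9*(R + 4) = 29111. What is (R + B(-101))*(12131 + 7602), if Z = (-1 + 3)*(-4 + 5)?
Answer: 574802557/9 ≈ 6.3867e+7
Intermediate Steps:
Z = 2 (Z = 2*1 = 2)
R = 29075/9 (R = -4 + (⅑)*29111 = -4 + 29111/9 = 29075/9 ≈ 3230.6)
B(D) = 6 (B(D) = D - (D - 3*2) = D - (D - 6) = D - (-6 + D) = D + (6 - D) = 6)
(R + B(-101))*(12131 + 7602) = (29075/9 + 6)*(12131 + 7602) = (29129/9)*19733 = 574802557/9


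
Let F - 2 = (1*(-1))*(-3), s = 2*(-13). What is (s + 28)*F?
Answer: 10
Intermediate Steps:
s = -26
F = 5 (F = 2 + (1*(-1))*(-3) = 2 - 1*(-3) = 2 + 3 = 5)
(s + 28)*F = (-26 + 28)*5 = 2*5 = 10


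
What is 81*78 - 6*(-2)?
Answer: 6330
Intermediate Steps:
81*78 - 6*(-2) = 6318 + 12 = 6330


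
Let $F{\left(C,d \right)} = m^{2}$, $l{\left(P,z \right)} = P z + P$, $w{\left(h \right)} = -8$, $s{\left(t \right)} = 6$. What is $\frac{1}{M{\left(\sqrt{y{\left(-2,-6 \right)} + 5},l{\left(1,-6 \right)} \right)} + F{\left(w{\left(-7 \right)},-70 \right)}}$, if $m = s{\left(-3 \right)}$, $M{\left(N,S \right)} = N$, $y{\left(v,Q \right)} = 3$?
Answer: $\frac{9}{322} - \frac{\sqrt{2}}{644} \approx 0.025754$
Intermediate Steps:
$l{\left(P,z \right)} = P + P z$
$m = 6$
$F{\left(C,d \right)} = 36$ ($F{\left(C,d \right)} = 6^{2} = 36$)
$\frac{1}{M{\left(\sqrt{y{\left(-2,-6 \right)} + 5},l{\left(1,-6 \right)} \right)} + F{\left(w{\left(-7 \right)},-70 \right)}} = \frac{1}{\sqrt{3 + 5} + 36} = \frac{1}{\sqrt{8} + 36} = \frac{1}{2 \sqrt{2} + 36} = \frac{1}{36 + 2 \sqrt{2}}$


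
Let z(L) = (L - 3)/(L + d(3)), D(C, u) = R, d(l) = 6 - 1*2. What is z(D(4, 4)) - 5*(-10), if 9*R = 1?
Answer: 1824/37 ≈ 49.297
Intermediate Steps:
R = 1/9 (R = (1/9)*1 = 1/9 ≈ 0.11111)
d(l) = 4 (d(l) = 6 - 2 = 4)
D(C, u) = 1/9
z(L) = (-3 + L)/(4 + L) (z(L) = (L - 3)/(L + 4) = (-3 + L)/(4 + L))
z(D(4, 4)) - 5*(-10) = (-3 + 1/9)/(4 + 1/9) - 5*(-10) = -26/9/(37/9) + 50 = (9/37)*(-26/9) + 50 = -26/37 + 50 = 1824/37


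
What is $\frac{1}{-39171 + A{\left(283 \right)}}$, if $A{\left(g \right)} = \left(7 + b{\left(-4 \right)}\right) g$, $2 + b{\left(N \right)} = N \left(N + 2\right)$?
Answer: $- \frac{1}{35492} \approx -2.8175 \cdot 10^{-5}$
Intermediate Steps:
$b{\left(N \right)} = -2 + N \left(2 + N\right)$ ($b{\left(N \right)} = -2 + N \left(N + 2\right) = -2 + N \left(2 + N\right)$)
$A{\left(g \right)} = 13 g$ ($A{\left(g \right)} = \left(7 + \left(-2 + \left(-4\right)^{2} + 2 \left(-4\right)\right)\right) g = \left(7 - -6\right) g = \left(7 + 6\right) g = 13 g$)
$\frac{1}{-39171 + A{\left(283 \right)}} = \frac{1}{-39171 + 13 \cdot 283} = \frac{1}{-39171 + 3679} = \frac{1}{-35492} = - \frac{1}{35492}$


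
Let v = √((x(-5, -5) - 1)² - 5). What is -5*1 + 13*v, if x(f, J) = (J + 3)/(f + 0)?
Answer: -5 + 26*I*√29/5 ≈ -5.0 + 28.003*I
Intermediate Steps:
x(f, J) = (3 + J)/f
v = 2*I*√29/5 (v = √(((3 - 5)/(-5) - 1)² - 5) = √((-⅕*(-2) - 1)² - 5) = √((⅖ - 1)² - 5) = √((-⅗)² - 5) = √(9/25 - 5) = √(-116/25) = 2*I*√29/5 ≈ 2.1541*I)
-5*1 + 13*v = -5*1 + 13*(2*I*√29/5) = -5 + 26*I*√29/5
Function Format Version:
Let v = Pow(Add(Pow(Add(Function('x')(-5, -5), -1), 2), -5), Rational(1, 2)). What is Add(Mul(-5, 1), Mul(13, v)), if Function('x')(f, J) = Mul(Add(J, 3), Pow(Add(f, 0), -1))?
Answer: Add(-5, Mul(Rational(26, 5), I, Pow(29, Rational(1, 2)))) ≈ Add(-5.0000, Mul(28.003, I))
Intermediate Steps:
Function('x')(f, J) = Mul(Pow(f, -1), Add(3, J)) (Function('x')(f, J) = Mul(Add(3, J), Pow(f, -1)) = Mul(Pow(f, -1), Add(3, J)))
v = Mul(Rational(2, 5), I, Pow(29, Rational(1, 2))) (v = Pow(Add(Pow(Add(Mul(Pow(-5, -1), Add(3, -5)), -1), 2), -5), Rational(1, 2)) = Pow(Add(Pow(Add(Mul(Rational(-1, 5), -2), -1), 2), -5), Rational(1, 2)) = Pow(Add(Pow(Add(Rational(2, 5), -1), 2), -5), Rational(1, 2)) = Pow(Add(Pow(Rational(-3, 5), 2), -5), Rational(1, 2)) = Pow(Add(Rational(9, 25), -5), Rational(1, 2)) = Pow(Rational(-116, 25), Rational(1, 2)) = Mul(Rational(2, 5), I, Pow(29, Rational(1, 2))) ≈ Mul(2.1541, I))
Add(Mul(-5, 1), Mul(13, v)) = Add(Mul(-5, 1), Mul(13, Mul(Rational(2, 5), I, Pow(29, Rational(1, 2))))) = Add(-5, Mul(Rational(26, 5), I, Pow(29, Rational(1, 2))))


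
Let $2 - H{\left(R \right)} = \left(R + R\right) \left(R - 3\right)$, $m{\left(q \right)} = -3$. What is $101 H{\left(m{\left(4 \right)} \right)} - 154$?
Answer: $-3588$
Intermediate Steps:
$H{\left(R \right)} = 2 - 2 R \left(-3 + R\right)$ ($H{\left(R \right)} = 2 - \left(R + R\right) \left(R - 3\right) = 2 - 2 R \left(-3 + R\right)$)
$101 H{\left(m{\left(4 \right)} \right)} - 154 = 101 \left(2 - 2 \left(-3\right)^{2} + 6 \left(-3\right)\right) - 154 = 101 \left(2 - 18 - 18\right) - 154 = 101 \left(-34\right) - 154 = -3434 - 154 = -3588$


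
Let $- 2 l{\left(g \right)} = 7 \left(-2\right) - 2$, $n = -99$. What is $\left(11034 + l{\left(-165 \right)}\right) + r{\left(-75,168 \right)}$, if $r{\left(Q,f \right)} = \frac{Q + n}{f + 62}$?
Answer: $\frac{1269743}{115} \approx 11041.0$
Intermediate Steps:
$r{\left(Q,f \right)} = \frac{-99 + Q}{62 + f}$ ($r{\left(Q,f \right)} = \frac{Q - 99}{f + 62} = \frac{-99 + Q}{62 + f}$)
$l{\left(g \right)} = 8$ ($l{\left(g \right)} = - \frac{7 \left(-2\right) - 2}{2} = - \frac{-14 - 2}{2} = \left(- \frac{1}{2}\right) \left(-16\right) = 8$)
$\left(11034 + l{\left(-165 \right)}\right) + r{\left(-75,168 \right)} = \left(11034 + 8\right) + \frac{-99 - 75}{62 + 168} = 11042 + \frac{1}{230} \left(-174\right) = 11042 - \frac{87}{115} = \frac{1269743}{115}$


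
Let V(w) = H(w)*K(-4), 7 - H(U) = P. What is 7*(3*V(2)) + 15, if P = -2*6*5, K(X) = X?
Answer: -5613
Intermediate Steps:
P = -60 (P = -12*5 = -60)
H(U) = 67 (H(U) = 7 - 1*(-60) = 7 + 60 = 67)
V(w) = -268 (V(w) = 67*(-4) = -268)
7*(3*V(2)) + 15 = 7*(3*(-268)) + 15 = 7*(-804) + 15 = -5628 + 15 = -5613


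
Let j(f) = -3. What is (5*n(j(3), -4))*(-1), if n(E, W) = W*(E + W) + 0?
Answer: -140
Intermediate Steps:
n(E, W) = W*(E + W)
(5*n(j(3), -4))*(-1) = (5*(-4*(-3 - 4)))*(-1) = (5*(-4*(-7)))*(-1) = (5*28)*(-1) = 140*(-1) = -140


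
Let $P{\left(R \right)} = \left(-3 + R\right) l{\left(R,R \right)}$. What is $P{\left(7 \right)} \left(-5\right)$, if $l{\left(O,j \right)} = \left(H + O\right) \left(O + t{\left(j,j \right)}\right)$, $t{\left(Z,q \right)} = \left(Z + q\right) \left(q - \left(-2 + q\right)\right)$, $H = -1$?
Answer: $-4200$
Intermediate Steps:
$t{\left(Z,q \right)} = 2 Z + 2 q$ ($t{\left(Z,q \right)} = \left(Z + q\right) 2 = 2 Z + 2 q$)
$l{\left(O,j \right)} = \left(-1 + O\right) \left(O + 4 j\right)$ ($l{\left(O,j \right)} = \left(-1 + O\right) \left(O + \left(2 j + 2 j\right)\right) = \left(-1 + O\right) \left(O + 4 j\right)$)
$P{\left(R \right)} = \left(-3 + R\right) \left(- 5 R + 5 R^{2}\right)$ ($P{\left(R \right)} = \left(-3 + R\right) \left(R^{2} - R - 4 R + 4 R R\right) = \left(-3 + R\right) \left(R^{2} - R - 4 R + 4 R^{2}\right) = \left(-3 + R\right) \left(- 5 R + 5 R^{2}\right)$)
$P{\left(7 \right)} \left(-5\right) = 5 \cdot 7 \left(-1 + 7\right) \left(-3 + 7\right) \left(-5\right) = 5 \cdot 7 \cdot 6 \cdot 4 \left(-5\right) = 840 \left(-5\right) = -4200$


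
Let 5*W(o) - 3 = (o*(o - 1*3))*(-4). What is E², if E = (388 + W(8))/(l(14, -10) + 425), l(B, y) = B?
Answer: 3179089/4818025 ≈ 0.65983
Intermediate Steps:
W(o) = ⅗ - 4*o*(-3 + o)/5 (W(o) = ⅗ + ((o*(o - 1*3))*(-4))/5 = ⅗ + ((o*(o - 3))*(-4))/5 = ⅗ + ((o*(-3 + o))*(-4))/5 = ⅗ + (-4*o*(-3 + o))/5 = ⅗ - 4*o*(-3 + o)/5)
E = 1783/2195 (E = (388 + (⅗ - ⅘*8² + (12/5)*8))/(14 + 425) = (388 + (⅗ - ⅘*64 + 96/5))/439 = (388 + (⅗ - 256/5 + 96/5))*(1/439) = (388 - 157/5)*(1/439) = (1783/5)*(1/439) = 1783/2195 ≈ 0.81230)
E² = (1783/2195)² = 3179089/4818025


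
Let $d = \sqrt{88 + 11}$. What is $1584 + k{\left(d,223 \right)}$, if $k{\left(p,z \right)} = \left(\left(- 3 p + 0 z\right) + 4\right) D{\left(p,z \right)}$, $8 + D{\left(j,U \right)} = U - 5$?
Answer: $2424 - 1890 \sqrt{11} \approx -3844.4$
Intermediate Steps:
$D{\left(j,U \right)} = -13 + U$ ($D{\left(j,U \right)} = -8 + \left(U - 5\right) = -8 + \left(-5 + U\right) = -13 + U$)
$d = 3 \sqrt{11}$ ($d = \sqrt{99} = 3 \sqrt{11} \approx 9.9499$)
$k{\left(p,z \right)} = \left(-13 + z\right) \left(4 - 3 p\right)$ ($k{\left(p,z \right)} = \left(\left(- 3 p + 0 z\right) + 4\right) \left(-13 + z\right) = \left(\left(- 3 p + 0\right) + 4\right) \left(-13 + z\right) = \left(- 3 p + 4\right) \left(-13 + z\right) = \left(4 - 3 p\right) \left(-13 + z\right) = \left(-13 + z\right) \left(4 - 3 p\right)$)
$1584 + k{\left(d,223 \right)} = 1584 - \left(-13 + 223\right) \left(-4 + 3 \cdot 3 \sqrt{11}\right) = 1584 - 210 \left(-4 + 9 \sqrt{11}\right) = 1584 + \left(840 - 1890 \sqrt{11}\right) = 2424 - 1890 \sqrt{11}$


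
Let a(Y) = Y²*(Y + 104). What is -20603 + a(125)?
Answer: 3557522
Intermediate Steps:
a(Y) = Y²*(104 + Y)
-20603 + a(125) = -20603 + 125²*(104 + 125) = -20603 + 15625*229 = -20603 + 3578125 = 3557522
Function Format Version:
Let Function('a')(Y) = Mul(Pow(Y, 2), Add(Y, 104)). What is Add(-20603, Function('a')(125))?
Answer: 3557522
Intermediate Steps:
Function('a')(Y) = Mul(Pow(Y, 2), Add(104, Y))
Add(-20603, Function('a')(125)) = Add(-20603, Mul(Pow(125, 2), Add(104, 125))) = Add(-20603, Mul(15625, 229)) = Add(-20603, 3578125) = 3557522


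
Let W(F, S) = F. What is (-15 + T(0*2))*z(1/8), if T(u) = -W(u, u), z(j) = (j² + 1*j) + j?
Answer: -255/64 ≈ -3.9844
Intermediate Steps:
z(j) = j² + 2*j (z(j) = (j² + j) + j = (j + j²) + j = j² + 2*j)
T(u) = -u
(-15 + T(0*2))*z(1/8) = (-15 - 0*2)*((1/8)*(2 + 1/8)) = (-15 - 1*0)*((1*(⅛))*(2 + 1*(⅛))) = (-15 + 0)*((2 + ⅛)/8) = -15*17/(8*8) = -15*17/64 = -255/64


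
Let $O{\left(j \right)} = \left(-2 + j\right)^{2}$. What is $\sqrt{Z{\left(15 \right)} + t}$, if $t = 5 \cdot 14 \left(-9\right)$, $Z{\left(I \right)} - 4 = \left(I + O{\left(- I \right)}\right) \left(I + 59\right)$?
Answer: $27 \sqrt{30} \approx 147.89$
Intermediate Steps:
$Z{\left(I \right)} = 4 + \left(59 + I\right) \left(I + \left(-2 - I\right)^{2}\right)$ ($Z{\left(I \right)} = 4 + \left(I + \left(-2 - I\right)^{2}\right) \left(I + 59\right) = 4 + \left(I + \left(-2 - I\right)^{2}\right) \left(59 + I\right) = 4 + \left(59 + I\right) \left(I + \left(-2 - I\right)^{2}\right)$)
$t = -630$ ($t = 70 \left(-9\right) = -630$)
$\sqrt{Z{\left(15 \right)} + t} = \sqrt{\left(240 + 15^{3} + 64 \cdot 15^{2} + 299 \cdot 15\right) - 630} = \sqrt{\left(240 + 3375 + 64 \cdot 225 + 4485\right) - 630} = \sqrt{\left(240 + 3375 + 14400 + 4485\right) - 630} = \sqrt{22500 - 630} = \sqrt{21870} = 27 \sqrt{30}$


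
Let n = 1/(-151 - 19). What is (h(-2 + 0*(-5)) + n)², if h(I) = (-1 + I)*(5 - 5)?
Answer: 1/28900 ≈ 3.4602e-5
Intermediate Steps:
n = -1/170 (n = 1/(-170) = -1/170 ≈ -0.0058824)
h(I) = 0 (h(I) = (-1 + I)*0 = 0)
(h(-2 + 0*(-5)) + n)² = (0 - 1/170)² = (-1/170)² = 1/28900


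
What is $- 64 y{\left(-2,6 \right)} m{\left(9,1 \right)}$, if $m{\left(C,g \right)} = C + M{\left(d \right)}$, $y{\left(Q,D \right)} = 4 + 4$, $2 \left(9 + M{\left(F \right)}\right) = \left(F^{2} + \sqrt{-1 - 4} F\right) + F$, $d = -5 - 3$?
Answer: $-14336 + 2048 i \sqrt{5} \approx -14336.0 + 4579.5 i$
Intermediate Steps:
$d = -8$
$M{\left(F \right)} = -9 + \frac{F}{2} + \frac{F^{2}}{2} + \frac{i F \sqrt{5}}{2}$ ($M{\left(F \right)} = -9 + \frac{\left(F^{2} + \sqrt{-1 - 4} F\right) + F}{2} = -9 + \frac{\left(F^{2} + \sqrt{-5} F\right) + F}{2} = -9 + \frac{\left(F^{2} + i \sqrt{5} F\right) + F}{2} = -9 + \frac{\left(F^{2} + i F \sqrt{5}\right) + F}{2} = -9 + \frac{F + F^{2} + i F \sqrt{5}}{2} = -9 + \left(\frac{F}{2} + \frac{F^{2}}{2} + \frac{i F \sqrt{5}}{2}\right) = -9 + \frac{F}{2} + \frac{F^{2}}{2} + \frac{i F \sqrt{5}}{2}$)
$y{\left(Q,D \right)} = 8$
$m{\left(C,g \right)} = 19 + C - 4 i \sqrt{5}$ ($m{\left(C,g \right)} = C + \left(-9 + \frac{1}{2} \left(-8\right) + \frac{\left(-8\right)^{2}}{2} + \frac{1}{2} i \left(-8\right) \sqrt{5}\right) = C - \left(-19 + 4 i \sqrt{5}\right) = C + \left(19 - 4 i \sqrt{5}\right) = 19 + C - 4 i \sqrt{5}$)
$- 64 y{\left(-2,6 \right)} m{\left(9,1 \right)} = \left(-64\right) 8 \left(19 + 9 - 4 i \sqrt{5}\right) = - 512 \left(28 - 4 i \sqrt{5}\right) = -14336 + 2048 i \sqrt{5}$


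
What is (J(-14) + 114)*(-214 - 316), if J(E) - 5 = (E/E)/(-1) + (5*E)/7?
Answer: -57240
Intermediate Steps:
J(E) = 4 + 5*E/7 (J(E) = 5 + ((E/E)/(-1) + (5*E)/7) = 5 + (1*(-1) + (5*E)*(⅐)) = 5 + (-1 + 5*E/7) = 4 + 5*E/7)
(J(-14) + 114)*(-214 - 316) = ((4 + (5/7)*(-14)) + 114)*(-214 - 316) = ((4 - 10) + 114)*(-530) = (-6 + 114)*(-530) = 108*(-530) = -57240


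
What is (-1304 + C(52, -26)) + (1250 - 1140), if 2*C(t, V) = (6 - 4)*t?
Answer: -1142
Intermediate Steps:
C(t, V) = t (C(t, V) = ((6 - 4)*t)/2 = (2*t)/2 = t)
(-1304 + C(52, -26)) + (1250 - 1140) = (-1304 + 52) + (1250 - 1140) = -1252 + 110 = -1142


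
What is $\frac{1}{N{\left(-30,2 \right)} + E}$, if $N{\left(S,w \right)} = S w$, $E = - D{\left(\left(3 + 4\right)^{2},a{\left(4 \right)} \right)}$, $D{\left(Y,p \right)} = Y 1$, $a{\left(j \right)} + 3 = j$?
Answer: $- \frac{1}{109} \approx -0.0091743$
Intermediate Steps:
$a{\left(j \right)} = -3 + j$
$D{\left(Y,p \right)} = Y$
$E = -49$ ($E = - \left(3 + 4\right)^{2} = - 7^{2} = \left(-1\right) 49 = -49$)
$\frac{1}{N{\left(-30,2 \right)} + E} = \frac{1}{\left(-30\right) 2 - 49} = \frac{1}{-60 - 49} = \frac{1}{-109} = - \frac{1}{109}$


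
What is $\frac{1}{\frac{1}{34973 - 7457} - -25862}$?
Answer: $\frac{27516}{711618793} \approx 3.8667 \cdot 10^{-5}$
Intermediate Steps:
$\frac{1}{\frac{1}{34973 - 7457} - -25862} = \frac{1}{\frac{1}{27516} + \left(-20304 + 46166\right)} = \frac{1}{\frac{1}{27516} + 25862} = \frac{1}{\frac{711618793}{27516}} = \frac{27516}{711618793}$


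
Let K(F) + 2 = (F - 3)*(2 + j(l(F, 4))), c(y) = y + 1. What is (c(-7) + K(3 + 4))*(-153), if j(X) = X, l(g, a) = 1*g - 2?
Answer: -3060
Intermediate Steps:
l(g, a) = -2 + g (l(g, a) = g - 2 = -2 + g)
c(y) = 1 + y
K(F) = -2 + F*(-3 + F) (K(F) = -2 + (F - 3)*(2 + (-2 + F)) = -2 + (-3 + F)*F = -2 + F*(-3 + F))
(c(-7) + K(3 + 4))*(-153) = ((1 - 7) + (-2 - (3 + 4) + (3 + 4)*(-2 + (3 + 4))))*(-153) = (-6 + (-2 - 1*7 + 7*(-2 + 7)))*(-153) = (-6 + (-2 - 7 + 7*5))*(-153) = (-6 + (-2 - 7 + 35))*(-153) = (-6 + 26)*(-153) = 20*(-153) = -3060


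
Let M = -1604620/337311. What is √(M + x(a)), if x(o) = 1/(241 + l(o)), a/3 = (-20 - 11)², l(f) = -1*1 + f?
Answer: I*√7534709690313/1258569 ≈ 2.181*I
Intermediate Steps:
l(f) = -1 + f
M = -1604620/337311 (M = -1604620*1/337311 = -1604620/337311 ≈ -4.7571)
a = 2883 (a = 3*(-20 - 11)² = 3*(-31)² = 3*961 = 2883)
x(o) = 1/(240 + o) (x(o) = 1/(241 + (-1 + o)) = 1/(240 + o))
√(M + x(a)) = √(-1604620/337311 + 1/(240 + 2883)) = √(-1604620/337311 + 1/3123) = √(-556765661/117046917) = I*√7534709690313/1258569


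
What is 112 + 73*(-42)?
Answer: -2954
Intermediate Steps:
112 + 73*(-42) = 112 - 3066 = -2954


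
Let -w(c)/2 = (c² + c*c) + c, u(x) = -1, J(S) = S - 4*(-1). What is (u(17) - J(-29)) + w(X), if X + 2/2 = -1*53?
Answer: -11532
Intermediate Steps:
J(S) = 4 + S (J(S) = S + 4 = 4 + S)
X = -54 (X = -1 - 1*53 = -1 - 53 = -54)
w(c) = -4*c² - 2*c (w(c) = -2*((c² + c*c) + c) = -2*((c² + c²) + c) = -2*(2*c² + c) = -2*(c + 2*c²) = -4*c² - 2*c)
(u(17) - J(-29)) + w(X) = (-1 - (4 - 29)) - 2*(-54)*(1 + 2*(-54)) = (-1 - 1*(-25)) - 2*(-54)*(1 - 108) = (-1 + 25) - 2*(-54)*(-107) = 24 - 11556 = -11532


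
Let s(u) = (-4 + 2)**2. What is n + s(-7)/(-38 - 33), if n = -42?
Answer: -2986/71 ≈ -42.056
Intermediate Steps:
s(u) = 4 (s(u) = (-2)**2 = 4)
n + s(-7)/(-38 - 33) = -42 + 4/(-38 - 33) = -42 + 4/(-71) = -42 - 1/71*4 = -42 - 4/71 = -2986/71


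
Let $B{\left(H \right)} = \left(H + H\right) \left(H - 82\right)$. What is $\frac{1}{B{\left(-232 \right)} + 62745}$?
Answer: $\frac{1}{208441} \approx 4.7975 \cdot 10^{-6}$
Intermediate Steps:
$B{\left(H \right)} = 2 H \left(-82 + H\right)$
$\frac{1}{B{\left(-232 \right)} + 62745} = \frac{1}{2 \left(-232\right) \left(-82 - 232\right) + 62745} = \frac{1}{2 \left(-232\right) \left(-314\right) + 62745} = \frac{1}{145696 + 62745} = \frac{1}{208441}$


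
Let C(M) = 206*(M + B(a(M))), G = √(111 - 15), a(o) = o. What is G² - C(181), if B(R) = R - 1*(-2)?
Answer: -74888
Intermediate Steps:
G = 4*√6 (G = √96 = 4*√6 ≈ 9.7980)
B(R) = 2 + R (B(R) = R + 2 = 2 + R)
C(M) = 412 + 412*M (C(M) = 206*(M + (2 + M)) = 206*(2 + 2*M) = 412 + 412*M)
G² - C(181) = (4*√6)² - (412 + 412*181) = 96 - (412 + 74572) = 96 - 1*74984 = 96 - 74984 = -74888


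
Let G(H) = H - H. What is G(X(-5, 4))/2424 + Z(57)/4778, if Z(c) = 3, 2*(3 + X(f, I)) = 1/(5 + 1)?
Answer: 3/4778 ≈ 0.00062788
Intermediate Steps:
X(f, I) = -35/12 (X(f, I) = -3 + 1/(2*(5 + 1)) = -3 + (½)/6 = -3 + (½)*(⅙) = -3 + 1/12 = -35/12)
G(H) = 0
G(X(-5, 4))/2424 + Z(57)/4778 = 0/2424 + 3/4778 = 0*(1/2424) + 3*(1/4778) = 0 + 3/4778 = 3/4778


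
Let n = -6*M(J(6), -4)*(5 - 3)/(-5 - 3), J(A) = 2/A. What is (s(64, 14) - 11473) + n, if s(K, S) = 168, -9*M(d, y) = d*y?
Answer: -101743/9 ≈ -11305.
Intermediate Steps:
M(d, y) = -d*y/9
n = 2/9 (n = -6*(-⅑*2/6*(-4))*(5 - 3)/(-5 - 3) = -6*(-⅑*2*(⅙)*(-4))*2/(-8) = -6*(-⅑*⅓*(-4))*2*(-⅛) = -8*(-1)/(9*4) = -6*(-1/27) = 2/9 ≈ 0.22222)
(s(64, 14) - 11473) + n = (168 - 11473) + 2/9 = -11305 + 2/9 = -101743/9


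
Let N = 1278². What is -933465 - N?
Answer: -2566749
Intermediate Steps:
N = 1633284
-933465 - N = -933465 - 1*1633284 = -933465 - 1633284 = -2566749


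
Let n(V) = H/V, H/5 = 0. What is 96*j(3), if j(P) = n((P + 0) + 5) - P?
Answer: -288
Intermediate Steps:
H = 0 (H = 5*0 = 0)
n(V) = 0 (n(V) = 0/V = 0)
j(P) = -P (j(P) = 0 - P = -P)
96*j(3) = 96*(-1*3) = 96*(-3) = -288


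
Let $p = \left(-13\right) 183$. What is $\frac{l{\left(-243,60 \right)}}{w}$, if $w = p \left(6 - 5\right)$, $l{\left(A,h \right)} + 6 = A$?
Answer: $\frac{83}{793} \approx 0.10467$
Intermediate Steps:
$l{\left(A,h \right)} = -6 + A$
$p = -2379$
$w = -2379$ ($w = - 2379 \left(6 - 5\right) = \left(-2379\right) 1 = -2379$)
$\frac{l{\left(-243,60 \right)}}{w} = \frac{-6 - 243}{-2379} = \left(-249\right) \left(- \frac{1}{2379}\right) = \frac{83}{793}$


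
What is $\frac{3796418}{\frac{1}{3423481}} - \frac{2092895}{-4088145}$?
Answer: $\frac{10626695406911280061}{817629} \approx 1.2997 \cdot 10^{13}$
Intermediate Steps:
$\frac{3796418}{\frac{1}{3423481}} - \frac{2092895}{-4088145} = 3796418 \frac{1}{\frac{1}{3423481}} - - \frac{418579}{817629} = 3796418 \cdot 3423481 + \frac{418579}{817629} = 12996964891058 + \frac{418579}{817629} = \frac{10626695406911280061}{817629}$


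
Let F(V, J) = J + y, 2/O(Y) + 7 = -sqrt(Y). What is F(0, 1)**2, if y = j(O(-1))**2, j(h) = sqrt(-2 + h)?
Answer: (32 - I)**2/625 ≈ 1.6368 - 0.1024*I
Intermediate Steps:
O(Y) = 2/(-7 - sqrt(Y))
y = -2 - (7 - I)/25 (y = (sqrt(-2 - 2/(7 + sqrt(-1))))**2 = (sqrt(-2 - 2*(7 - I)/50))**2 = (sqrt(-2 - (7 - I)/25))**2 = -2 - (7 - I)/25 ≈ -2.28 + 0.04*I)
F(V, J) = -57/25 + J + I/25 (F(V, J) = J + (-57/25 + I/25) = -57/25 + J + I/25)
F(0, 1)**2 = (-57/25 + 1 + I/25)**2 = (-32/25 + I/25)**2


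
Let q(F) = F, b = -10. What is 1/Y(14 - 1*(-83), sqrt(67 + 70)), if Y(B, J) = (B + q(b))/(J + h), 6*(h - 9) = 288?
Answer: 19/29 + sqrt(137)/87 ≈ 0.78971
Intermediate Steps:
h = 57 (h = 9 + (1/6)*288 = 9 + 48 = 57)
Y(B, J) = (-10 + B)/(57 + J) (Y(B, J) = (B - 10)/(J + 57) = (-10 + B)/(57 + J))
1/Y(14 - 1*(-83), sqrt(67 + 70)) = 1/((-10 + (14 - 1*(-83)))/(57 + sqrt(67 + 70))) = 1/((-10 + (14 + 83))/(57 + sqrt(137))) = 1/((-10 + 97)/(57 + sqrt(137))) = 1/(87/(57 + sqrt(137))) = 19/29 + sqrt(137)/87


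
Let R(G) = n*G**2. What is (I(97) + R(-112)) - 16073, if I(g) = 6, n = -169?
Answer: -2136003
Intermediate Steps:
R(G) = -169*G**2
(I(97) + R(-112)) - 16073 = (6 - 169*(-112)**2) - 16073 = (6 - 169*12544) - 16073 = (6 - 2119936) - 16073 = -2119930 - 16073 = -2136003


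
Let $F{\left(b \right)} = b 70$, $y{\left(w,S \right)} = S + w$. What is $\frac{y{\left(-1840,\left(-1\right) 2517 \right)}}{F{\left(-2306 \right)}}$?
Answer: $\frac{4357}{161420} \approx 0.026992$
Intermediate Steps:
$F{\left(b \right)} = 70 b$
$\frac{y{\left(-1840,\left(-1\right) 2517 \right)}}{F{\left(-2306 \right)}} = \frac{\left(-1\right) 2517 - 1840}{70 \left(-2306\right)} = \frac{-2517 - 1840}{-161420} = \left(-4357\right) \left(- \frac{1}{161420}\right) = \frac{4357}{161420}$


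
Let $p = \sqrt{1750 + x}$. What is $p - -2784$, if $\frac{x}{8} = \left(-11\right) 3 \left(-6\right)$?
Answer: $2784 + \sqrt{3334} \approx 2841.7$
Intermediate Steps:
$x = 1584$ ($x = 8 \left(-11\right) 3 \left(-6\right) = 8 \left(\left(-33\right) \left(-6\right)\right) = 8 \cdot 198 = 1584$)
$p = \sqrt{3334}$ ($p = \sqrt{1750 + 1584} = \sqrt{3334} \approx 57.741$)
$p - -2784 = \sqrt{3334} - -2784 = \sqrt{3334} + 2784 = 2784 + \sqrt{3334}$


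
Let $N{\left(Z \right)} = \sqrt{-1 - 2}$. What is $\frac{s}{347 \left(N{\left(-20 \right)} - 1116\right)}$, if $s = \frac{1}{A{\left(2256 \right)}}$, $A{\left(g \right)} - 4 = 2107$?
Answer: $- \frac{372}{304106630101} - \frac{i \sqrt{3}}{912319890303} \approx -1.2233 \cdot 10^{-9} - 1.8985 \cdot 10^{-12} i$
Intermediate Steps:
$A{\left(g \right)} = 2111$ ($A{\left(g \right)} = 4 + 2107 = 2111$)
$N{\left(Z \right)} = i \sqrt{3}$ ($N{\left(Z \right)} = \sqrt{-3} = i \sqrt{3}$)
$s = \frac{1}{2111} \approx 0.00047371$
$\frac{s}{347 \left(N{\left(-20 \right)} - 1116\right)} = \frac{1}{2111 \cdot 347 \left(i \sqrt{3} - 1116\right)} = \frac{1}{2111 \cdot 347 \left(-1116 + i \sqrt{3}\right)} = \frac{1}{2111 \left(-387252 + 347 i \sqrt{3}\right)}$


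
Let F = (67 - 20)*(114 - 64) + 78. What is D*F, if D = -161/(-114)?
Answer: 195454/57 ≈ 3429.0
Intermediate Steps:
D = 161/114 (D = -161*(-1/114) = 161/114 ≈ 1.4123)
F = 2428 (F = 47*50 + 78 = 2350 + 78 = 2428)
D*F = (161/114)*2428 = 195454/57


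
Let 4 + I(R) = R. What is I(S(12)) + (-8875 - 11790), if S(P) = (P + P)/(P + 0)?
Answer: -20667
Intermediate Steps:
S(P) = 2 (S(P) = (2*P)/P = 2)
I(R) = -4 + R
I(S(12)) + (-8875 - 11790) = (-4 + 2) + (-8875 - 11790) = -2 - 20665 = -20667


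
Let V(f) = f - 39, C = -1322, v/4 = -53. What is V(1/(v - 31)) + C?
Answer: -330724/243 ≈ -1361.0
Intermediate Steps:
v = -212 (v = 4*(-53) = -212)
V(f) = -39 + f
V(1/(v - 31)) + C = (-39 + 1/(-212 - 31)) - 1322 = (-39 + 1/(-243)) - 1322 = (-39 - 1/243) - 1322 = -9478/243 - 1322 = -330724/243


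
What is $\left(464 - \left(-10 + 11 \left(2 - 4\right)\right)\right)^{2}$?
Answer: $246016$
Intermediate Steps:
$\left(464 - \left(-10 + 11 \left(2 - 4\right)\right)\right)^{2} = \left(464 + \left(\left(-11\right) \left(-2\right) + 10\right)\right)^{2} = \left(464 + \left(22 + 10\right)\right)^{2} = \left(464 + 32\right)^{2} = 496^{2} = 246016$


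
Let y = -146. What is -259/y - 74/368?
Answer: 21127/13432 ≈ 1.5729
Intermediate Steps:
-259/y - 74/368 = -259/(-146) - 74/368 = -259*(-1/146) - 74*1/368 = 259/146 - 37/184 = 21127/13432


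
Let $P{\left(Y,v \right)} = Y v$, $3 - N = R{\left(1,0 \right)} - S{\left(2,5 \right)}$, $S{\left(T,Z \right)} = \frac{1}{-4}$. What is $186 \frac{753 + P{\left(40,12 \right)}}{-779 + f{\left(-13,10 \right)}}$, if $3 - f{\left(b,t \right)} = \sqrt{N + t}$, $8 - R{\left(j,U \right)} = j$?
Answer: $- \frac{711865152}{2408681} + \frac{458676 \sqrt{23}}{2408681} \approx -294.63$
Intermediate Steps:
$S{\left(T,Z \right)} = - \frac{1}{4}$
$R{\left(j,U \right)} = 8 - j$
$N = - \frac{17}{4}$ ($N = 3 - \left(\left(8 - 1\right) - - \frac{1}{4}\right) = 3 - \left(\left(8 - 1\right) + \frac{1}{4}\right) = 3 - \left(7 + \frac{1}{4}\right) = 3 - \frac{29}{4} = - \frac{17}{4} \approx -4.25$)
$f{\left(b,t \right)} = 3 - \sqrt{- \frac{17}{4} + t}$
$186 \frac{753 + P{\left(40,12 \right)}}{-779 + f{\left(-13,10 \right)}} = 186 \frac{753 + 40 \cdot 12}{-779 + \left(3 - \frac{\sqrt{-17 + 4 \cdot 10}}{2}\right)} = 186 \frac{753 + 480}{-779 + \left(3 - \frac{\sqrt{-17 + 40}}{2}\right)} = 186 \frac{1233}{-779 + \left(3 - \frac{\sqrt{23}}{2}\right)} = 186 \frac{1233}{-776 - \frac{\sqrt{23}}{2}} = \frac{229338}{-776 - \frac{\sqrt{23}}{2}}$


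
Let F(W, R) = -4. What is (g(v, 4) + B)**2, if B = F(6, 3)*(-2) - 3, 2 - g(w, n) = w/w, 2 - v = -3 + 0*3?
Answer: 36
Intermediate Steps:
v = 5 (v = 2 - (-3 + 0*3) = 2 - (-3 + 0) = 2 - 1*(-3) = 2 + 3 = 5)
g(w, n) = 1 (g(w, n) = 2 - w/w = 2 - 1*1 = 2 - 1 = 1)
B = 5 (B = -4*(-2) - 3 = 8 - 3 = 5)
(g(v, 4) + B)**2 = (1 + 5)**2 = 6**2 = 36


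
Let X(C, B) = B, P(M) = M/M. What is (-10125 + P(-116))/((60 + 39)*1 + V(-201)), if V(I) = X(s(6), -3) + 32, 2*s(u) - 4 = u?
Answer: -2531/32 ≈ -79.094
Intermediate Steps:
s(u) = 2 + u/2
P(M) = 1
V(I) = 29 (V(I) = -3 + 32 = 29)
(-10125 + P(-116))/((60 + 39)*1 + V(-201)) = (-10125 + 1)/((60 + 39)*1 + 29) = -10124/(99*1 + 29) = -10124/(99 + 29) = -10124/128 = -10124*1/128 = -2531/32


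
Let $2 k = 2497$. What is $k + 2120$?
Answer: $\frac{6737}{2} \approx 3368.5$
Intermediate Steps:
$k = \frac{2497}{2}$ ($k = \frac{1}{2} \cdot 2497 = \frac{2497}{2} \approx 1248.5$)
$k + 2120 = \frac{2497}{2} + 2120 = \frac{6737}{2}$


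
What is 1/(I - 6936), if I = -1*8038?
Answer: -1/14974 ≈ -6.6782e-5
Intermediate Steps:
I = -8038
1/(I - 6936) = 1/(-8038 - 6936) = 1/(-14974) = -1/14974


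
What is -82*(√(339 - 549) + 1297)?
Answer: -106354 - 82*I*√210 ≈ -1.0635e+5 - 1188.3*I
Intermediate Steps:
-82*(√(339 - 549) + 1297) = -82*(√(-210) + 1297) = -82*(I*√210 + 1297) = -82*(1297 + I*√210) = -106354 - 82*I*√210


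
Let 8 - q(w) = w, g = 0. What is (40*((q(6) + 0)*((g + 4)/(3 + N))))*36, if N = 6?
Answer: 1280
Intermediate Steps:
q(w) = 8 - w
(40*((q(6) + 0)*((g + 4)/(3 + N))))*36 = (40*(((8 - 1*6) + 0)*((0 + 4)/(3 + 6))))*36 = (40*(((8 - 6) + 0)*(4/9)))*36 = (40*((2 + 0)*(4*(⅑))))*36 = (40*(2*(4/9)))*36 = (40*(8/9))*36 = (320/9)*36 = 1280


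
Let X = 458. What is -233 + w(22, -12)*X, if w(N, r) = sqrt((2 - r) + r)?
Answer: -233 + 458*sqrt(2) ≈ 414.71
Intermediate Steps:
w(N, r) = sqrt(2)
-233 + w(22, -12)*X = -233 + sqrt(2)*458 = -233 + 458*sqrt(2)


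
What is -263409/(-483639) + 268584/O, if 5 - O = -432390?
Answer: 81264810577/69707695135 ≈ 1.1658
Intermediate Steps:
O = 432395 (O = 5 - 1*(-432390) = 5 + 432390 = 432395)
-263409/(-483639) + 268584/O = -263409/(-483639) + 268584/432395 = -263409*(-1/483639) + 268584*(1/432395) = 87803/161213 + 268584/432395 = 81264810577/69707695135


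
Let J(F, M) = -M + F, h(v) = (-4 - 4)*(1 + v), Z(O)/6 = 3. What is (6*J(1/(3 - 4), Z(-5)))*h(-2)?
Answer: -912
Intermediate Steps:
Z(O) = 18 (Z(O) = 6*3 = 18)
h(v) = -8 - 8*v (h(v) = -8*(1 + v) = -8 - 8*v)
J(F, M) = F - M
(6*J(1/(3 - 4), Z(-5)))*h(-2) = (6*(1/(3 - 4) - 1*18))*(-8 - 8*(-2)) = (6*(1/(-1) - 18))*(-8 + 16) = (6*(-1 - 18))*8 = (6*(-19))*8 = -114*8 = -912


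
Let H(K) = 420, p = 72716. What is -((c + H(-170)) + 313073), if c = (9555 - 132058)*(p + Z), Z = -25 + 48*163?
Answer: 9863015552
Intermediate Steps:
Z = 7799 (Z = -25 + 7824 = 7799)
c = -9863329045 (c = (9555 - 132058)*(72716 + 7799) = -122503*80515 = -9863329045)
-((c + H(-170)) + 313073) = -((-9863329045 + 420) + 313073) = -(-9863328625 + 313073) = -1*(-9863015552) = 9863015552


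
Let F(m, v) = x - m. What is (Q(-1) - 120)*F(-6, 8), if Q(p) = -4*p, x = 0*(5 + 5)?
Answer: -696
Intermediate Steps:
x = 0 (x = 0*10 = 0)
F(m, v) = -m (F(m, v) = 0 - m = -m)
(Q(-1) - 120)*F(-6, 8) = (-4*(-1) - 120)*(-1*(-6)) = (4 - 120)*6 = -116*6 = -696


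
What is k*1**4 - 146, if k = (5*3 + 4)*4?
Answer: -70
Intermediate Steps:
k = 76 (k = (15 + 4)*4 = 19*4 = 76)
k*1**4 - 146 = 76*1**4 - 146 = 76*1 - 146 = 76 - 146 = -70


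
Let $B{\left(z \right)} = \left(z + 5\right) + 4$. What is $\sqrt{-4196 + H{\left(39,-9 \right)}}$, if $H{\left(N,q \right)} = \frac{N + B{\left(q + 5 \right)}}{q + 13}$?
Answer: $3 i \sqrt{465} \approx 64.692 i$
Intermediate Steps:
$B{\left(z \right)} = 9 + z$ ($B{\left(z \right)} = \left(5 + z\right) + 4 = 9 + z$)
$H{\left(N,q \right)} = \frac{14 + N + q}{13 + q}$ ($H{\left(N,q \right)} = \frac{N + \left(9 + \left(q + 5\right)\right)}{q + 13} = \frac{N + \left(9 + \left(5 + q\right)\right)}{13 + q} = \frac{N + \left(14 + q\right)}{13 + q} = \frac{14 + N + q}{13 + q}$)
$\sqrt{-4196 + H{\left(39,-9 \right)}} = \sqrt{-4196 + \frac{14 + 39 - 9}{13 - 9}} = \sqrt{-4196 + \frac{1}{4} \cdot 44} = \sqrt{-4196 + 11} = \sqrt{-4185} = 3 i \sqrt{465}$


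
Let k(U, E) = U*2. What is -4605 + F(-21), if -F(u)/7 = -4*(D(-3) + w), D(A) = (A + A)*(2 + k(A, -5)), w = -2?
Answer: -3989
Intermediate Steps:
k(U, E) = 2*U
D(A) = 2*A*(2 + 2*A) (D(A) = (A + A)*(2 + 2*A) = (2*A)*(2 + 2*A) = 2*A*(2 + 2*A))
F(u) = 616 (F(u) = -(-28)*(4*(-3)*(1 - 3) - 2) = -(-28)*(4*(-3)*(-2) - 2) = -(-28)*(24 - 2) = -(-28)*22 = -7*(-88) = 616)
-4605 + F(-21) = -4605 + 616 = -3989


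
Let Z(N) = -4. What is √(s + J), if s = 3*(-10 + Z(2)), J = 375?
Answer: 3*√37 ≈ 18.248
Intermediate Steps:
s = -42 (s = 3*(-10 - 4) = 3*(-14) = -42)
√(s + J) = √(-42 + 375) = √333 = 3*√37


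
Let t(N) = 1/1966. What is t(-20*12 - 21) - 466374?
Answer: -916891283/1966 ≈ -4.6637e+5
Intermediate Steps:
t(N) = 1/1966
t(-20*12 - 21) - 466374 = 1/1966 - 466374 = -916891283/1966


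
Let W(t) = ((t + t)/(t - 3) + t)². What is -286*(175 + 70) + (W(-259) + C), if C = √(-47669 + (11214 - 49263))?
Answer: -68802370/17161 + I*√85718 ≈ -4009.2 + 292.78*I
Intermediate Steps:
C = I*√85718 (C = √(-47669 - 38049) = √(-85718) = I*√85718 ≈ 292.78*I)
W(t) = (t + 2*t/(-3 + t))² (W(t) = ((2*t)/(-3 + t) + t)² = (2*t/(-3 + t) + t)² = (t + 2*t/(-3 + t))²)
-286*(175 + 70) + (W(-259) + C) = -286*(175 + 70) + ((-259)²*(-1 - 259)²/(-3 - 259)² + I*√85718) = -286*245 + (67081*(-260)²/(-262)² + I*√85718) = -70070 + (67081*67600*(1/68644) + I*√85718) = -70070 + (1133668900/17161 + I*√85718) = -68802370/17161 + I*√85718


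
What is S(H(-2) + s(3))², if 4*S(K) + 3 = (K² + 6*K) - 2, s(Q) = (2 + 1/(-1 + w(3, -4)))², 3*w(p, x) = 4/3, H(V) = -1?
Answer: 37810201/6250000 ≈ 6.0496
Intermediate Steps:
w(p, x) = 4/9 (w(p, x) = (4/3)/3 = (4*(⅓))/3 = (⅓)*(4/3) = 4/9)
s(Q) = 1/25 (s(Q) = (2 + 1/(-1 + 4/9))² = (2 + 1/(-5/9))² = (2 - 9/5)² = (⅕)² = 1/25)
S(K) = -5/4 + K²/4 + 3*K/2 (S(K) = -¾ + ((K² + 6*K) - 2)/4 = -¾ + (-2 + K² + 6*K)/4 = -¾ + (-½ + K²/4 + 3*K/2) = -5/4 + K²/4 + 3*K/2)
S(H(-2) + s(3))² = (-5/4 + (-1 + 1/25)²/4 + 3*(-1 + 1/25)/2)² = (-5/4 + (-24/25)²/4 + (3/2)*(-24/25))² = (-5/4 + (¼)*(576/625) - 36/25)² = (-5/4 + 144/625 - 36/25)² = (-6149/2500)² = 37810201/6250000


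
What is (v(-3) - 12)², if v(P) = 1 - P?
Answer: 64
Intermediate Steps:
(v(-3) - 12)² = ((1 - 1*(-3)) - 12)² = ((1 + 3) - 12)² = (4 - 12)² = (-8)² = 64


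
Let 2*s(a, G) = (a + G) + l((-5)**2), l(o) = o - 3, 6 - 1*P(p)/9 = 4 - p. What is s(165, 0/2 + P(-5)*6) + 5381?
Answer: 10787/2 ≈ 5393.5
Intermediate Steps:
P(p) = 18 + 9*p (P(p) = 54 - 9*(4 - p) = 54 + (-36 + 9*p) = 18 + 9*p)
l(o) = -3 + o
s(a, G) = 11 + G/2 + a/2 (s(a, G) = ((a + G) + (-3 + (-5)**2))/2 = ((G + a) + (-3 + 25))/2 = ((G + a) + 22)/2 = (22 + G + a)/2 = 11 + G/2 + a/2)
s(165, 0/2 + P(-5)*6) + 5381 = (11 + (0/2 + (18 + 9*(-5))*6)/2 + (1/2)*165) + 5381 = (11 + (0*(1/2) + (18 - 45)*6)/2 + 165/2) + 5381 = (11 + (0 - 27*6)/2 + 165/2) + 5381 = (11 + (0 - 162)/2 + 165/2) + 5381 = (11 + (1/2)*(-162) + 165/2) + 5381 = (11 - 81 + 165/2) + 5381 = 25/2 + 5381 = 10787/2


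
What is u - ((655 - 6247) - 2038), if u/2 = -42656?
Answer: -77682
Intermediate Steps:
u = -85312 (u = 2*(-42656) = -85312)
u - ((655 - 6247) - 2038) = -85312 - ((655 - 6247) - 2038) = -85312 - (-5592 - 2038) = -85312 - 1*(-7630) = -85312 + 7630 = -77682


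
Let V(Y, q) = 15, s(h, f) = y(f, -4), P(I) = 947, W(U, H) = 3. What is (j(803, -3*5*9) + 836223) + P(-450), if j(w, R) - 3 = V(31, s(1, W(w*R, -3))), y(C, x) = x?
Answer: 837188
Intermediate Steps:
s(h, f) = -4
j(w, R) = 18 (j(w, R) = 3 + 15 = 18)
(j(803, -3*5*9) + 836223) + P(-450) = (18 + 836223) + 947 = 836241 + 947 = 837188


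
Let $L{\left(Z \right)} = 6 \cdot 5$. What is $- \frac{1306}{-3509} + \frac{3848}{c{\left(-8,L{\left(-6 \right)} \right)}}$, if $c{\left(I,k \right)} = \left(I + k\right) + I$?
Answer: $\frac{6760458}{24563} \approx 275.23$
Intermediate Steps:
$L{\left(Z \right)} = 30$
$c{\left(I,k \right)} = k + 2 I$
$- \frac{1306}{-3509} + \frac{3848}{c{\left(-8,L{\left(-6 \right)} \right)}} = - \frac{1306}{-3509} + \frac{3848}{30 + 2 \left(-8\right)} = \left(-1306\right) \left(- \frac{1}{3509}\right) + \frac{3848}{30 - 16} = \frac{1306}{3509} + \frac{3848}{14} = \frac{1306}{3509} + 3848 \cdot \frac{1}{14} = \frac{1306}{3509} + \frac{1924}{7} = \frac{6760458}{24563}$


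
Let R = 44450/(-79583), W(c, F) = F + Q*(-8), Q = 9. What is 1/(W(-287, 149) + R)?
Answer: 11369/869063 ≈ 0.013082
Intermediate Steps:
W(c, F) = -72 + F (W(c, F) = F + 9*(-8) = F - 72 = -72 + F)
R = -6350/11369 (R = 44450*(-1/79583) = -6350/11369 ≈ -0.55854)
1/(W(-287, 149) + R) = 1/((-72 + 149) - 6350/11369) = 1/(77 - 6350/11369) = 1/(869063/11369) = 11369/869063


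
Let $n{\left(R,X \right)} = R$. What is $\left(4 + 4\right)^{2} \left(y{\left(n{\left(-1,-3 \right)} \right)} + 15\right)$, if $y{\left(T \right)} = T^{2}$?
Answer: $1024$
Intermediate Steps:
$\left(4 + 4\right)^{2} \left(y{\left(n{\left(-1,-3 \right)} \right)} + 15\right) = \left(4 + 4\right)^{2} \left(\left(-1\right)^{2} + 15\right) = 8^{2} \left(1 + 15\right) = 64 \cdot 16 = 1024$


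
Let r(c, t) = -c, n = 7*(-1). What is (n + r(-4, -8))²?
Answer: 9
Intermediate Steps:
n = -7
(n + r(-4, -8))² = (-7 - 1*(-4))² = (-7 + 4)² = (-3)² = 9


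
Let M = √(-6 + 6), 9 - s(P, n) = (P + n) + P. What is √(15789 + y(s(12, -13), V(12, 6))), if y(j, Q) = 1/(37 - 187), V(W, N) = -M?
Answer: √14210094/30 ≈ 125.65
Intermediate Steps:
s(P, n) = 9 - n - 2*P (s(P, n) = 9 - ((P + n) + P) = 9 - (n + 2*P) = 9 + (-n - 2*P) = 9 - n - 2*P)
M = 0 (M = √0 = 0)
V(W, N) = 0 (V(W, N) = -1*0 = 0)
y(j, Q) = -1/150 (y(j, Q) = 1/(-150) = -1/150)
√(15789 + y(s(12, -13), V(12, 6))) = √(15789 - 1/150) = √(2368349/150) = √14210094/30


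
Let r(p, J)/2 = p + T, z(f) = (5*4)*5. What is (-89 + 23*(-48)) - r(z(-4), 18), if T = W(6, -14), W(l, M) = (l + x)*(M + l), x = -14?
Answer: -1521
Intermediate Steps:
W(l, M) = (-14 + l)*(M + l) (W(l, M) = (l - 14)*(M + l) = (-14 + l)*(M + l))
T = 64 (T = 6**2 - 14*(-14) - 14*6 - 14*6 = 36 + 196 - 84 - 84 = 64)
z(f) = 100 (z(f) = 20*5 = 100)
r(p, J) = 128 + 2*p (r(p, J) = 2*(p + 64) = 2*(64 + p) = 128 + 2*p)
(-89 + 23*(-48)) - r(z(-4), 18) = (-89 + 23*(-48)) - (128 + 2*100) = (-89 - 1104) - (128 + 200) = -1193 - 1*328 = -1193 - 328 = -1521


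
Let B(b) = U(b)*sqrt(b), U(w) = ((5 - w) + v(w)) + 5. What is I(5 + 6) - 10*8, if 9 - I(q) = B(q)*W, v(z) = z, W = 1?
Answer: -71 - 10*sqrt(11) ≈ -104.17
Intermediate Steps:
U(w) = 10 (U(w) = ((5 - w) + w) + 5 = 5 + 5 = 10)
B(b) = 10*sqrt(b)
I(q) = 9 - 10*sqrt(q)
I(5 + 6) - 10*8 = (9 - 10*sqrt(5 + 6)) - 10*8 = (9 - 10*sqrt(11)) - 80 = -71 - 10*sqrt(11)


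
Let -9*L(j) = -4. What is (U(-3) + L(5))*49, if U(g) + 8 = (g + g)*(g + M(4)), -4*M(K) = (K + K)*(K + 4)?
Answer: 46942/9 ≈ 5215.8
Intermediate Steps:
L(j) = 4/9 (L(j) = -⅑*(-4) = 4/9)
M(K) = -K*(4 + K)/2 (M(K) = -(K + K)*(K + 4)/4 = -2*K*(4 + K)/4 = -K*(4 + K)/2)
U(g) = -8 + 2*g*(-16 + g) (U(g) = -8 + (g + g)*(g - ½*4*(4 + 4)) = -8 + (2*g)*(g - ½*4*8) = -8 + (2*g)*(g - 16) = -8 + (2*g)*(-16 + g) = -8 + 2*g*(-16 + g))
(U(-3) + L(5))*49 = ((-8 - 32*(-3) + 2*(-3)²) + 4/9)*49 = ((-8 + 96 + 2*9) + 4/9)*49 = ((-8 + 96 + 18) + 4/9)*49 = (106 + 4/9)*49 = (958/9)*49 = 46942/9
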